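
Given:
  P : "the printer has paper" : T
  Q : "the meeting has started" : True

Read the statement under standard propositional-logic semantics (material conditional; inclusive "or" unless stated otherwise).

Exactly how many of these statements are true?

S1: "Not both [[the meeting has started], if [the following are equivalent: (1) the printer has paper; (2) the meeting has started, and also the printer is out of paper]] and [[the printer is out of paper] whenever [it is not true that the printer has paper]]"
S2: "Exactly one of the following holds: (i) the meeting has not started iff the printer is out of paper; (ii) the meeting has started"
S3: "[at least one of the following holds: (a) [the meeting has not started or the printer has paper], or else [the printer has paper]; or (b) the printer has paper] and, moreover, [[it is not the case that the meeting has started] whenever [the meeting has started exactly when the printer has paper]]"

0

S1: Parsed as ((P iff (Q and not P)) -> Q) nand (not P -> not P)

not P = not True = False
Q and not P = True and False = False
P iff (Q and not P) = True iff False = False
(P iff (Q and not P)) -> Q = False -> True = True
not P = not True = False
not P = not True = False
not P -> not P = False -> False = True
((P iff (Q and not P)) -> Q) nand (not P -> not P) = True nand True = False
Hence S1 is false.

S2: Formalization: (not Q iff not P) xor Q

not Q = not True = False
not P = not True = False
not Q iff not P = False iff False = True
(not Q iff not P) xor Q = True xor True = False
Thus S2 is false.

S3: Parsed as (((not Q or P) or P) or P) and ((Q iff P) -> not Q)

not Q = not True = False
not Q or P = False or True = True
(not Q or P) or P = True or True = True
((not Q or P) or P) or P = True or True = True
Q iff P = True iff True = True
not Q = not True = False
(Q iff P) -> not Q = True -> False = False
(((not Q or P) or P) or P) and ((Q iff P) -> not Q) = True and False = False
So S3 is false.

Count: 0.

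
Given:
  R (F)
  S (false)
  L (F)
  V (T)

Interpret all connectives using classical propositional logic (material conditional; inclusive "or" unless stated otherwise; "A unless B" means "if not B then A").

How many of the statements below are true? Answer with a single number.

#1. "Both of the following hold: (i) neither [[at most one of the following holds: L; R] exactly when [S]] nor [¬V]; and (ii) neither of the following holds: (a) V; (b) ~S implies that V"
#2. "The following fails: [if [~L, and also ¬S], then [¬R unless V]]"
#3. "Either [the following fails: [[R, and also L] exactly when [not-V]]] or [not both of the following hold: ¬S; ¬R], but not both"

#1: Formalization: (((L ↑ R) ↔ S) ↓ ¬V) ∧ (V ↓ (¬S → V))

L ↑ R = F ↑ F = T
(L ↑ R) ↔ S = T ↔ F = F
¬V = ¬T = F
((L ↑ R) ↔ S) ↓ ¬V = F ↓ F = T
¬S = ¬F = T
¬S → V = T → T = T
V ↓ (¬S → V) = T ↓ T = F
(((L ↑ R) ↔ S) ↓ ¬V) ∧ (V ↓ (¬S → V)) = T ∧ F = F
So #1 is false.

#2: This is ¬((¬L ∧ ¬S) → (¬R ∨ V)).

¬L = ¬F = T
¬S = ¬F = T
¬L ∧ ¬S = T ∧ T = T
¬R = ¬F = T
¬R ∨ V = T ∨ T = T
(¬L ∧ ¬S) → (¬R ∨ V) = T → T = T
¬((¬L ∧ ¬S) → (¬R ∨ V)) = ¬T = F
Thus #2 is false.

#3: This is ¬((R ∧ L) ↔ ¬V) ⊕ (¬S ↑ ¬R).

R ∧ L = F ∧ F = F
¬V = ¬T = F
(R ∧ L) ↔ ¬V = F ↔ F = T
¬((R ∧ L) ↔ ¬V) = ¬T = F
¬S = ¬F = T
¬R = ¬F = T
¬S ↑ ¬R = T ↑ T = F
¬((R ∧ L) ↔ ¬V) ⊕ (¬S ↑ ¬R) = F ⊕ F = F
So #3 is false.

0 of the 3 statements are true (none).

0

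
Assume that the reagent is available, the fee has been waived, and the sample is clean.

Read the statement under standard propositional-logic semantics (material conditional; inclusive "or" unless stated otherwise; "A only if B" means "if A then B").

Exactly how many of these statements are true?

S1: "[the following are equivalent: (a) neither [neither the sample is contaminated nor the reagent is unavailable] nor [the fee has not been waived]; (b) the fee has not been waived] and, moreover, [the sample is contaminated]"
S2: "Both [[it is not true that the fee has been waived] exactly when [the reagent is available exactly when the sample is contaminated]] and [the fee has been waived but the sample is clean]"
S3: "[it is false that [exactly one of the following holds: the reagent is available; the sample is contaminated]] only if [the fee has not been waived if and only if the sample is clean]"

2

Let R = "the sample is contaminated" (F), P = "the reagent is available" (T), Q = "the fee has been waived" (T).

S1: This is (((R nor ~P) nor ~Q) <-> ~Q) & R.

~P = ~T = F
R nor ~P = F nor F = T
~Q = ~T = F
(R nor ~P) nor ~Q = T nor F = F
~Q = ~T = F
((R nor ~P) nor ~Q) <-> ~Q = F <-> F = T
(((R nor ~P) nor ~Q) <-> ~Q) & R = T & F = F
Hence S1 is false.

S2: In symbols: (~Q <-> (P <-> R)) & (Q & ~R)

~Q = ~T = F
P <-> R = T <-> F = F
~Q <-> (P <-> R) = F <-> F = T
~R = ~F = T
Q & ~R = T & T = T
(~Q <-> (P <-> R)) & (Q & ~R) = T & T = T
So S2 is true.

S3: Parsed as ~(P xor R) -> (~Q <-> ~R)

P xor R = T xor F = T
~(P xor R) = ~T = F
~Q = ~T = F
~R = ~F = T
~Q <-> ~R = F <-> T = F
~(P xor R) -> (~Q <-> ~R) = F -> F = T
So S3 is true.

Count: 2.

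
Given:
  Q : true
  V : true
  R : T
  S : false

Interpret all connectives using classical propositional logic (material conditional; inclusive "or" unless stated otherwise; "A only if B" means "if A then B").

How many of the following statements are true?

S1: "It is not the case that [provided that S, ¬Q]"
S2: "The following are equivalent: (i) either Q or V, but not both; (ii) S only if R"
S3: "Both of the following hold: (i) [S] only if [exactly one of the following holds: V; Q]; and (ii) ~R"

S1: Parsed as ¬(S → ¬Q)

¬Q = ¬T = F
S → ¬Q = F → F = T
¬(S → ¬Q) = ¬T = F
Thus S1 is false.

S2: Parsed as (Q ⊕ V) ↔ (S → R)

Q ⊕ V = T ⊕ T = F
S → R = F → T = T
(Q ⊕ V) ↔ (S → R) = F ↔ T = F
So S2 is false.

S3: Formalization: (S → (V ⊕ Q)) ∧ ¬R

V ⊕ Q = T ⊕ T = F
S → (V ⊕ Q) = F → F = T
¬R = ¬T = F
(S → (V ⊕ Q)) ∧ ¬R = T ∧ F = F
So S3 is false.

0 of the 3 statements are true (none).

0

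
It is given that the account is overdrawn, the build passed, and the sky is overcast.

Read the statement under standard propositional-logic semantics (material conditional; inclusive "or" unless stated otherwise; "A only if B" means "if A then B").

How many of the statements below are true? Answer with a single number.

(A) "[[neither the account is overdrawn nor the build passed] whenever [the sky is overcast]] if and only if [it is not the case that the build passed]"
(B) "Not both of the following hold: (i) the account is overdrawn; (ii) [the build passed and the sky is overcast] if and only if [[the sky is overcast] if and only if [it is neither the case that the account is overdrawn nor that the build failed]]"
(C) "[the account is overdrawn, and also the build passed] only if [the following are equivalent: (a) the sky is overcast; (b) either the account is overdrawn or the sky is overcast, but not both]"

Let S = "the sky is overcast" (T), M = "the account is overdrawn" (T), H = "the build passed" (T).

(A): In symbols: (S → (M ↓ H)) ↔ ¬H

M ↓ H = T ↓ T = F
S → (M ↓ H) = T → F = F
¬H = ¬T = F
(S → (M ↓ H)) ↔ ¬H = F ↔ F = T
Hence (A) is true.

(B): This is M ↑ ((H ∧ S) ↔ (S ↔ (M ↓ ¬H))).

H ∧ S = T ∧ T = T
¬H = ¬T = F
M ↓ ¬H = T ↓ F = F
S ↔ (M ↓ ¬H) = T ↔ F = F
(H ∧ S) ↔ (S ↔ (M ↓ ¬H)) = T ↔ F = F
M ↑ ((H ∧ S) ↔ (S ↔ (M ↓ ¬H))) = T ↑ F = T
Thus (B) is true.

(C): Parsed as (M ∧ H) → (S ↔ (M ⊕ S))

M ∧ H = T ∧ T = T
M ⊕ S = T ⊕ T = F
S ↔ (M ⊕ S) = T ↔ F = F
(M ∧ H) → (S ↔ (M ⊕ S)) = T → F = F
So (C) is false.

2 of the 3 statements are true ((A), (B)).

2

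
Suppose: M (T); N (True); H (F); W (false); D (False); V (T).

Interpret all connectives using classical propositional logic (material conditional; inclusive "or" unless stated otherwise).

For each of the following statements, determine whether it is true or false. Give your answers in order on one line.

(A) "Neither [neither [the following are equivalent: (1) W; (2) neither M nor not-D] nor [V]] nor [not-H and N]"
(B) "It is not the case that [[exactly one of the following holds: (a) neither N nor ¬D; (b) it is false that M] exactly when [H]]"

(A) false; (B) false

(A): Parsed as ((W ↔ (M ↓ ¬D)) ↓ V) ↓ (¬H ∧ N)

¬D = ¬F = T
M ↓ ¬D = T ↓ T = F
W ↔ (M ↓ ¬D) = F ↔ F = T
(W ↔ (M ↓ ¬D)) ↓ V = T ↓ T = F
¬H = ¬F = T
¬H ∧ N = T ∧ T = T
((W ↔ (M ↓ ¬D)) ↓ V) ↓ (¬H ∧ N) = F ↓ T = F
So (A) is false.

(B): In symbols: ¬(((N ↓ ¬D) ⊕ ¬M) ↔ H)

¬D = ¬F = T
N ↓ ¬D = T ↓ T = F
¬M = ¬T = F
(N ↓ ¬D) ⊕ ¬M = F ⊕ F = F
((N ↓ ¬D) ⊕ ¬M) ↔ H = F ↔ F = T
¬(((N ↓ ¬D) ⊕ ¬M) ↔ H) = ¬T = F
Thus (B) is false.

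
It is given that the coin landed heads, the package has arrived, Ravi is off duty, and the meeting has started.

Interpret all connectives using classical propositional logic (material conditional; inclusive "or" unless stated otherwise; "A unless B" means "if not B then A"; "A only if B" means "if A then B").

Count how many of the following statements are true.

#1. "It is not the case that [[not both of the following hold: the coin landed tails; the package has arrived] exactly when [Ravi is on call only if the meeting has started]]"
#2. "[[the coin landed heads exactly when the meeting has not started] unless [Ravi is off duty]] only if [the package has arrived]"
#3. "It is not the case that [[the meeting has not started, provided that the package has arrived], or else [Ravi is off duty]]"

Let L = "the coin landed heads" (T), G = "the package has arrived" (T), M = "Ravi is on call" (F), Q = "the meeting has started" (T).

#1: Formalization: ¬((¬L ↑ G) ↔ (M → Q))

¬L = ¬T = F
¬L ↑ G = F ↑ T = T
M → Q = F → T = T
(¬L ↑ G) ↔ (M → Q) = T ↔ T = T
¬((¬L ↑ G) ↔ (M → Q)) = ¬T = F
Thus #1 is false.

#2: Parsed as ((L ↔ ¬Q) ∨ ¬M) → G

¬Q = ¬T = F
L ↔ ¬Q = T ↔ F = F
¬M = ¬F = T
(L ↔ ¬Q) ∨ ¬M = F ∨ T = T
((L ↔ ¬Q) ∨ ¬M) → G = T → T = T
Hence #2 is true.

#3: This is ¬((G → ¬Q) ∨ ¬M).

¬Q = ¬T = F
G → ¬Q = T → F = F
¬M = ¬F = T
(G → ¬Q) ∨ ¬M = F ∨ T = T
¬((G → ¬Q) ∨ ¬M) = ¬T = F
Hence #3 is false.

Count: 1.

1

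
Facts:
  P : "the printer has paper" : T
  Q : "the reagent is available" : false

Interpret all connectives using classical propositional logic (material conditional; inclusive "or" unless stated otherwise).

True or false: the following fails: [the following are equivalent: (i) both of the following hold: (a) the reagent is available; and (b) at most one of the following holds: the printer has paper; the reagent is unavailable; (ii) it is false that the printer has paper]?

Values: Q=F, P=T.
Parsed as ¬((Q ∧ (P ↑ ¬Q)) ↔ ¬P)

¬Q = ¬F = T
P ↑ ¬Q = T ↑ T = F
Q ∧ (P ↑ ¬Q) = F ∧ F = F
¬P = ¬T = F
(Q ∧ (P ↑ ¬Q)) ↔ ¬P = F ↔ F = T
¬((Q ∧ (P ↑ ¬Q)) ↔ ¬P) = ¬T = F

false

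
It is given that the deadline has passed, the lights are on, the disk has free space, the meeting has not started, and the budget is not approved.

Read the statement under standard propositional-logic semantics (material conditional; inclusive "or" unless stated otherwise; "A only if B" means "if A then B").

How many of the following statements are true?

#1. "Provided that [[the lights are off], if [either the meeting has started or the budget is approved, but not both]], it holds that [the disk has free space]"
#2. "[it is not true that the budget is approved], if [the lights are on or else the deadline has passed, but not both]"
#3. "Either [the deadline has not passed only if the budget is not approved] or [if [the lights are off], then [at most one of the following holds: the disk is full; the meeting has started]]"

Let W = "the meeting has started" (F), M = "the budget is approved" (F), L = "the lights are on" (T), K = "the disk is full" (F), R = "the deadline has passed" (T).

#1: Formalization: ((W ⊕ M) → ¬L) → ¬K

W ⊕ M = F ⊕ F = F
¬L = ¬T = F
(W ⊕ M) → ¬L = F → F = T
¬K = ¬F = T
((W ⊕ M) → ¬L) → ¬K = T → T = T
Hence #1 is true.

#2: Formalization: (L ⊕ R) → ¬M

L ⊕ R = T ⊕ T = F
¬M = ¬F = T
(L ⊕ R) → ¬M = F → T = T
Hence #2 is true.

#3: Parsed as (¬R → ¬M) ∨ (¬L → (K ↑ W))

¬R = ¬T = F
¬M = ¬F = T
¬R → ¬M = F → T = T
¬L = ¬T = F
K ↑ W = F ↑ F = T
¬L → (K ↑ W) = F → T = T
(¬R → ¬M) ∨ (¬L → (K ↑ W)) = T ∨ T = T
Thus #3 is true.

True statements: 3 (#1, #2, #3).

3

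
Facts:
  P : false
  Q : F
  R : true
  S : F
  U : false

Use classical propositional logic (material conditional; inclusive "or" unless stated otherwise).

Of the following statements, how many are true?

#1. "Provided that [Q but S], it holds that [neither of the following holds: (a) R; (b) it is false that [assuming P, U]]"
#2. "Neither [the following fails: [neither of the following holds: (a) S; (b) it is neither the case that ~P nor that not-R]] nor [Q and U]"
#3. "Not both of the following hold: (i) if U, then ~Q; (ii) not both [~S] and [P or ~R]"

2

#1: This is (Q and S) -> (R nor not (P -> U)).

Q and S = False and False = False
P -> U = False -> False = True
not (P -> U) = not True = False
R nor not (P -> U) = True nor False = False
(Q and S) -> (R nor not (P -> U)) = False -> False = True
Hence #1 is true.

#2: Formalization: not (S nor (not P nor not R)) nor (Q and U)

not P = not False = True
not R = not True = False
not P nor not R = True nor False = False
S nor (not P nor not R) = False nor False = True
not (S nor (not P nor not R)) = not True = False
Q and U = False and False = False
not (S nor (not P nor not R)) nor (Q and U) = False nor False = True
Hence #2 is true.

#3: Parsed as (U -> not Q) nand (not S nand (P or not R))

not Q = not False = True
U -> not Q = False -> True = True
not S = not False = True
not R = not True = False
P or not R = False or False = False
not S nand (P or not R) = True nand False = True
(U -> not Q) nand (not S nand (P or not R)) = True nand True = False
Hence #3 is false.

2 of the 3 statements are true (#1, #2).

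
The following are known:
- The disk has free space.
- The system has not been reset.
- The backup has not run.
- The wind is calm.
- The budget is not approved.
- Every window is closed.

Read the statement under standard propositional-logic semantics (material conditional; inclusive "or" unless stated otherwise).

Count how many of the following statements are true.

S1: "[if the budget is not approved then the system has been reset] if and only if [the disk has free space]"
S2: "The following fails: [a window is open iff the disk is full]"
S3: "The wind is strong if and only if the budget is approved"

Let U = "the budget is approved" (F), Q = "the system has been reset" (F), P = "the disk is full" (F), V = "a window is open" (F), S = "the wind is strong" (F).

S1: In symbols: (~U -> Q) <-> ~P

~U = ~F = T
~U -> Q = T -> F = F
~P = ~F = T
(~U -> Q) <-> ~P = F <-> T = F
So S1 is false.

S2: Parsed as ~(V <-> P)

V <-> P = F <-> F = T
~(V <-> P) = ~T = F
Thus S2 is false.

S3: Formalization: S <-> U

S <-> U = F <-> F = T
Hence S3 is true.

True statements: 1 (S3).

1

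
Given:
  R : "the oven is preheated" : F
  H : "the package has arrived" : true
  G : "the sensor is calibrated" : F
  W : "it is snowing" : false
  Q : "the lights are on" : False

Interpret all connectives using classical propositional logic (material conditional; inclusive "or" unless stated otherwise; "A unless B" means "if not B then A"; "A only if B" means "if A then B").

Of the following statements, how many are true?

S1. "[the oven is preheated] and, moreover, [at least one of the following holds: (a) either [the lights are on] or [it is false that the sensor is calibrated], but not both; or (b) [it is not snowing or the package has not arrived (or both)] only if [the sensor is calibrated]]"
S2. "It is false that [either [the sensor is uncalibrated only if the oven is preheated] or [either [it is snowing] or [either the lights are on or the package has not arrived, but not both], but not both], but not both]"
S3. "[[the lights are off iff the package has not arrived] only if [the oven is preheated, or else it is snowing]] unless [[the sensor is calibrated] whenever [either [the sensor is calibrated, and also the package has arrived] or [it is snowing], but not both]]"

2

S1: This is R ∧ ((Q ⊕ ¬G) ∨ ((¬W ∨ ¬H) → G)).

¬G = ¬F = T
Q ⊕ ¬G = F ⊕ T = T
¬W = ¬F = T
¬H = ¬T = F
¬W ∨ ¬H = T ∨ F = T
(¬W ∨ ¬H) → G = T → F = F
(Q ⊕ ¬G) ∨ ((¬W ∨ ¬H) → G) = T ∨ F = T
R ∧ ((Q ⊕ ¬G) ∨ ((¬W ∨ ¬H) → G)) = F ∧ T = F
So S1 is false.

S2: In symbols: ¬((¬G → R) ⊕ (W ⊕ (Q ⊕ ¬H)))

¬G = ¬F = T
¬G → R = T → F = F
¬H = ¬T = F
Q ⊕ ¬H = F ⊕ F = F
W ⊕ (Q ⊕ ¬H) = F ⊕ F = F
(¬G → R) ⊕ (W ⊕ (Q ⊕ ¬H)) = F ⊕ F = F
¬((¬G → R) ⊕ (W ⊕ (Q ⊕ ¬H))) = ¬F = T
Hence S2 is true.

S3: Formalization: ((¬Q ↔ ¬H) → (R ∨ W)) ∨ (((G ∧ H) ⊕ W) → G)

¬Q = ¬F = T
¬H = ¬T = F
¬Q ↔ ¬H = T ↔ F = F
R ∨ W = F ∨ F = F
(¬Q ↔ ¬H) → (R ∨ W) = F → F = T
G ∧ H = F ∧ T = F
(G ∧ H) ⊕ W = F ⊕ F = F
((G ∧ H) ⊕ W) → G = F → F = T
((¬Q ↔ ¬H) → (R ∨ W)) ∨ (((G ∧ H) ⊕ W) → G) = T ∨ T = T
Hence S3 is true.

2 of the 3 statements are true (S2, S3).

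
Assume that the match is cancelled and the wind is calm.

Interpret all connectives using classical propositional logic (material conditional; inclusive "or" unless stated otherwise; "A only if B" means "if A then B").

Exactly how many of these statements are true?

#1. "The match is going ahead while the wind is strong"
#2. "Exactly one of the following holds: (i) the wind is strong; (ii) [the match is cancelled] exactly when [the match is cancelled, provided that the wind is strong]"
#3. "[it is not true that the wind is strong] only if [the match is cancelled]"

2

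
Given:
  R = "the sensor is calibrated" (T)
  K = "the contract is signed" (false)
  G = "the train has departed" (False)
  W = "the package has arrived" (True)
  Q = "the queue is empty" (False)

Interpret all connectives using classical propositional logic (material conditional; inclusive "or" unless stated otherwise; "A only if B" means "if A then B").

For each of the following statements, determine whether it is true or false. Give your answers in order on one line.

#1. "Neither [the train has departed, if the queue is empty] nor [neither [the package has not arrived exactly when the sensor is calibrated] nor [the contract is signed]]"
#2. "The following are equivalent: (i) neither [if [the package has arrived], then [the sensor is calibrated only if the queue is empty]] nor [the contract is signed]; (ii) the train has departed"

#1: Formalization: (Q -> G) nor ((not W iff R) nor K)

Q -> G = False -> False = True
not W = not True = False
not W iff R = False iff True = False
(not W iff R) nor K = False nor False = True
(Q -> G) nor ((not W iff R) nor K) = True nor True = False
Thus #1 is false.

#2: In symbols: ((W -> (R -> Q)) nor K) iff G

R -> Q = True -> False = False
W -> (R -> Q) = True -> False = False
(W -> (R -> Q)) nor K = False nor False = True
((W -> (R -> Q)) nor K) iff G = True iff False = False
Thus #2 is false.

#1 F, #2 F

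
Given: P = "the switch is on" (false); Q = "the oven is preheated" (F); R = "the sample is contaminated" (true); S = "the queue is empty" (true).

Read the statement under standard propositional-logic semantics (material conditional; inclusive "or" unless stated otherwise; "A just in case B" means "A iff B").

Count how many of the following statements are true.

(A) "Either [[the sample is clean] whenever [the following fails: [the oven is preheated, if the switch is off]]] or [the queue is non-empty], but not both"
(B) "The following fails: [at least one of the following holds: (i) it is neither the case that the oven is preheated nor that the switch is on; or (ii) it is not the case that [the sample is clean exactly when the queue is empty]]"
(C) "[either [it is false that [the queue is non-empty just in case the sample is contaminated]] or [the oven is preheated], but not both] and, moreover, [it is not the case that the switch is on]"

1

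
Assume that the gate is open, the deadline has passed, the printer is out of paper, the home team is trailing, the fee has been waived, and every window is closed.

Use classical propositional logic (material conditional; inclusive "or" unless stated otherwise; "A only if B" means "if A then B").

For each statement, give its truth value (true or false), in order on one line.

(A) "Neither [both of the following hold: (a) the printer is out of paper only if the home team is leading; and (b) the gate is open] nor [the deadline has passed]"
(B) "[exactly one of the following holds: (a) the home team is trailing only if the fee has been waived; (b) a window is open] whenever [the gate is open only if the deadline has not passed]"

(A) F; (B) T

Let L = "the printer has paper" (False), V = "the home team is leading" (False), G = "the gate is open" (True), R = "the deadline has passed" (True), W = "the fee has been waived" (True), U = "a window is open" (False).

(A): Formalization: ((not L -> V) and G) nor R

not L = not False = True
not L -> V = True -> False = False
(not L -> V) and G = False and True = False
((not L -> V) and G) nor R = False nor True = False
Thus (A) is false.

(B): Formalization: (G -> not R) -> ((not V -> W) xor U)

not R = not True = False
G -> not R = True -> False = False
not V = not False = True
not V -> W = True -> True = True
(not V -> W) xor U = True xor False = True
(G -> not R) -> ((not V -> W) xor U) = False -> True = True
Hence (B) is true.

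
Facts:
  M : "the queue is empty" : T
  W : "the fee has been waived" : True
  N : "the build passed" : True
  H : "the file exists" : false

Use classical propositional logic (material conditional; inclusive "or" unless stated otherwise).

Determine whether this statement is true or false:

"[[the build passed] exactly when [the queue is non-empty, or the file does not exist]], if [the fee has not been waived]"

True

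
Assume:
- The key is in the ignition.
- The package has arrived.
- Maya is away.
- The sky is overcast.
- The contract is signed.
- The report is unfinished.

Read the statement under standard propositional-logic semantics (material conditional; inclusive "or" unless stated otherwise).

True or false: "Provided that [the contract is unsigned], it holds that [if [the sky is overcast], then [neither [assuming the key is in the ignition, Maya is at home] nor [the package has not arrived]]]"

True

Let U = "the contract is signed" (True), S = "the sky is overcast" (True), P = "the key is in the ignition" (True), R = "Maya is at home" (False), Q = "the package has arrived" (True).
In symbols: not U -> (S -> ((P -> R) nor not Q))

not U = not True = False
P -> R = True -> False = False
not Q = not True = False
(P -> R) nor not Q = False nor False = True
S -> ((P -> R) nor not Q) = True -> True = True
not U -> (S -> ((P -> R) nor not Q)) = False -> True = True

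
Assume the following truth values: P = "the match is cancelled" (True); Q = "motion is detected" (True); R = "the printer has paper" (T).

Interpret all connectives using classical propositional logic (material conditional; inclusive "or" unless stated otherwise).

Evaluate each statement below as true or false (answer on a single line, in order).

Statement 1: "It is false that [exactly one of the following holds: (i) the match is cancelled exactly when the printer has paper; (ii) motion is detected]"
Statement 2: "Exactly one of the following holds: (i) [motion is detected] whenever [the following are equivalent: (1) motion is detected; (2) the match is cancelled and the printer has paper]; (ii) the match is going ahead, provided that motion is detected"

Statement 1: This is ~((P <-> R) xor Q).

P <-> R = T <-> T = T
(P <-> R) xor Q = T xor T = F
~((P <-> R) xor Q) = ~F = T
Hence Statement 1 is true.

Statement 2: Parsed as ((Q <-> (P & R)) -> Q) xor (Q -> ~P)

P & R = T & T = T
Q <-> (P & R) = T <-> T = T
(Q <-> (P & R)) -> Q = T -> T = T
~P = ~T = F
Q -> ~P = T -> F = F
((Q <-> (P & R)) -> Q) xor (Q -> ~P) = T xor F = T
So Statement 2 is true.

Statement 1 True, Statement 2 True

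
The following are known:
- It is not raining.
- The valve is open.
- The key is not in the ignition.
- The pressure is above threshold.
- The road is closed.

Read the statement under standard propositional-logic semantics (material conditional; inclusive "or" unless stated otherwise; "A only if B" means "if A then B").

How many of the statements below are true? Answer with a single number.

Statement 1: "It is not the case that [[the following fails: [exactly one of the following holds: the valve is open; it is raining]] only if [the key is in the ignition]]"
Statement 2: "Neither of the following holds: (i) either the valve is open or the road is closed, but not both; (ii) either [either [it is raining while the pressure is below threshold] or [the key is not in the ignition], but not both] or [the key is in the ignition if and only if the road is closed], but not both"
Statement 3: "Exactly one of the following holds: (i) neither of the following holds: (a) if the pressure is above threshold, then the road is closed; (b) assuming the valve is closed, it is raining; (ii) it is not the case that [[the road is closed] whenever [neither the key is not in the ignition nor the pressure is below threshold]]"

0

Let Q = "the valve is open" (T), P = "it is raining" (F), R = "the key is in the ignition" (F), U = "the road is closed" (T), S = "the pressure is above threshold" (T).

Statement 1: This is ~(~(Q xor P) -> R).

Q xor P = T xor F = T
~(Q xor P) = ~T = F
~(Q xor P) -> R = F -> F = T
~(~(Q xor P) -> R) = ~T = F
Hence Statement 1 is false.

Statement 2: Parsed as (Q xor U) nor (((P & ~S) xor ~R) xor (R <-> U))

Q xor U = T xor T = F
~S = ~T = F
P & ~S = F & F = F
~R = ~F = T
(P & ~S) xor ~R = F xor T = T
R <-> U = F <-> T = F
((P & ~S) xor ~R) xor (R <-> U) = T xor F = T
(Q xor U) nor (((P & ~S) xor ~R) xor (R <-> U)) = F nor T = F
Thus Statement 2 is false.

Statement 3: Parsed as ((S -> U) nor (~Q -> P)) xor ~((~R nor ~S) -> U)

S -> U = T -> T = T
~Q = ~T = F
~Q -> P = F -> F = T
(S -> U) nor (~Q -> P) = T nor T = F
~R = ~F = T
~S = ~T = F
~R nor ~S = T nor F = F
(~R nor ~S) -> U = F -> T = T
~((~R nor ~S) -> U) = ~T = F
((S -> U) nor (~Q -> P)) xor ~((~R nor ~S) -> U) = F xor F = F
Hence Statement 3 is false.

True statements: 0 (none).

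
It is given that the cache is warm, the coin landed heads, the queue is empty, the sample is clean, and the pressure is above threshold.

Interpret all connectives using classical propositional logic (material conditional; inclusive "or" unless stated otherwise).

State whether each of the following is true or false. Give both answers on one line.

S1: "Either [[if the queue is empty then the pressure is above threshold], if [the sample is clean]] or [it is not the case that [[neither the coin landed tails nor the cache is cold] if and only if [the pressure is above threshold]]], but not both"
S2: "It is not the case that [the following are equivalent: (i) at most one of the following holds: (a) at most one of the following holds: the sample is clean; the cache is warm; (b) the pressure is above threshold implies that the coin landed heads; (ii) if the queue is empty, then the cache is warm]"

S1 True / S2 False

Let D = "the sample is contaminated" (False), U = "the queue is empty" (True), K = "the pressure is above threshold" (True), L = "the coin landed heads" (True), W = "the cache is warm" (True).

S1: Formalization: (not D -> (U -> K)) xor not ((not L nor not W) iff K)

not D = not False = True
U -> K = True -> True = True
not D -> (U -> K) = True -> True = True
not L = not True = False
not W = not True = False
not L nor not W = False nor False = True
(not L nor not W) iff K = True iff True = True
not ((not L nor not W) iff K) = not True = False
(not D -> (U -> K)) xor not ((not L nor not W) iff K) = True xor False = True
Hence S1 is true.

S2: Parsed as not (((not D nand W) nand (K -> L)) iff (U -> W))

not D = not False = True
not D nand W = True nand True = False
K -> L = True -> True = True
(not D nand W) nand (K -> L) = False nand True = True
U -> W = True -> True = True
((not D nand W) nand (K -> L)) iff (U -> W) = True iff True = True
not (((not D nand W) nand (K -> L)) iff (U -> W)) = not True = False
So S2 is false.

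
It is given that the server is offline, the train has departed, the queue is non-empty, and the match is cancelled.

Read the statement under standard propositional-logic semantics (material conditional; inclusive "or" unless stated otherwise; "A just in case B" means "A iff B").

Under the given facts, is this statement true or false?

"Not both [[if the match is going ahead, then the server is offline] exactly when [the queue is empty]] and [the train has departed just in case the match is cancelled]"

True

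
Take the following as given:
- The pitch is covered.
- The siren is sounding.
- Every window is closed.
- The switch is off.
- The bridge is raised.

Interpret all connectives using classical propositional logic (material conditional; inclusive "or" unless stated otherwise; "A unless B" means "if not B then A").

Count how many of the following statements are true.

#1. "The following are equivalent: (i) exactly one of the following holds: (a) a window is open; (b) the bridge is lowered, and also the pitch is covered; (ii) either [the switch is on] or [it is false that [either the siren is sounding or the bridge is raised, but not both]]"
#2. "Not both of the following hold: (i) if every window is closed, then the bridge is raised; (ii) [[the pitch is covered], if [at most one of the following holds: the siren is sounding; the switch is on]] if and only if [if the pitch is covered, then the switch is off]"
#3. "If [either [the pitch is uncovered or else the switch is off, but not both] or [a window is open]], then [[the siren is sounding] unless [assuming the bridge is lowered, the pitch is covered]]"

1

Let P = "a window is open" (F), R = "the bridge is raised" (T), S = "the pitch is covered" (T), M = "the switch is on" (F), K = "the siren is sounding" (T).

#1: Formalization: (P ⊕ (¬R ∧ S)) ↔ (M ∨ ¬(K ⊕ R))

¬R = ¬T = F
¬R ∧ S = F ∧ T = F
P ⊕ (¬R ∧ S) = F ⊕ F = F
K ⊕ R = T ⊕ T = F
¬(K ⊕ R) = ¬F = T
M ∨ ¬(K ⊕ R) = F ∨ T = T
(P ⊕ (¬R ∧ S)) ↔ (M ∨ ¬(K ⊕ R)) = F ↔ T = F
So #1 is false.

#2: Parsed as (¬P → R) ↑ (((K ↑ M) → S) ↔ (S → ¬M))

¬P = ¬F = T
¬P → R = T → T = T
K ↑ M = T ↑ F = T
(K ↑ M) → S = T → T = T
¬M = ¬F = T
S → ¬M = T → T = T
((K ↑ M) → S) ↔ (S → ¬M) = T ↔ T = T
(¬P → R) ↑ (((K ↑ M) → S) ↔ (S → ¬M)) = T ↑ T = F
Thus #2 is false.

#3: This is ((¬S ⊕ ¬M) ∨ P) → (K ∨ (¬R → S)).

¬S = ¬T = F
¬M = ¬F = T
¬S ⊕ ¬M = F ⊕ T = T
(¬S ⊕ ¬M) ∨ P = T ∨ F = T
¬R = ¬T = F
¬R → S = F → T = T
K ∨ (¬R → S) = T ∨ T = T
((¬S ⊕ ¬M) ∨ P) → (K ∨ (¬R → S)) = T → T = T
So #3 is true.

True statements: 1.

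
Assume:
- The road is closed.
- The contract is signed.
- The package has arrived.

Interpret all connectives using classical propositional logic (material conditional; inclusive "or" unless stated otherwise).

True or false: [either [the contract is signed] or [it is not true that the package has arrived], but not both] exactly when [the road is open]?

false

Let Q = "the contract is signed" (True), R = "the package has arrived" (True), P = "the road is closed" (True).
Formalization: (Q xor not R) iff not P

not R = not True = False
Q xor not R = True xor False = True
not P = not True = False
(Q xor not R) iff not P = True iff False = False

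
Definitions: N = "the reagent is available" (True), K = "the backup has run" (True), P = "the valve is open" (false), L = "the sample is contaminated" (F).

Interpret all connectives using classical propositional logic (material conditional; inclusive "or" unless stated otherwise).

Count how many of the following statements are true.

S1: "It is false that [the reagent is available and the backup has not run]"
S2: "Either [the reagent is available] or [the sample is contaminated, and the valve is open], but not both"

2

S1: Parsed as ~(N & ~K)

~K = ~T = F
N & ~K = T & F = F
~(N & ~K) = ~F = T
So S1 is true.

S2: In symbols: N xor (L & P)

L & P = F & F = F
N xor (L & P) = T xor F = T
Hence S2 is true.

True statements: 2.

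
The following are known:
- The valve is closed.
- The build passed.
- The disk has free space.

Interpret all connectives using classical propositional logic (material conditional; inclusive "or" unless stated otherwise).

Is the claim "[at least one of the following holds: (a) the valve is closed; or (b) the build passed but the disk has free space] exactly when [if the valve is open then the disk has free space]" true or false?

True

Let M = "the valve is open" (False), G = "the build passed" (True), K = "the disk is full" (False).
This is (not M or (G and not K)) iff (M -> not K).

not M = not False = True
not K = not False = True
G and not K = True and True = True
not M or (G and not K) = True or True = True
not K = not False = True
M -> not K = False -> True = True
(not M or (G and not K)) iff (M -> not K) = True iff True = True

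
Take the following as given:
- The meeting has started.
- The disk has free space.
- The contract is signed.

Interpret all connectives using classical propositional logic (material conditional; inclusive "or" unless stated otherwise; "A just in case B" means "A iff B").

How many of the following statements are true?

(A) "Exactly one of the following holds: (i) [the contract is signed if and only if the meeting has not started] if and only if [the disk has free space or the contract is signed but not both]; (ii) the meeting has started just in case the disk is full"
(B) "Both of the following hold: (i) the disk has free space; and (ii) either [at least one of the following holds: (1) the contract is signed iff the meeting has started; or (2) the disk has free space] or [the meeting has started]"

2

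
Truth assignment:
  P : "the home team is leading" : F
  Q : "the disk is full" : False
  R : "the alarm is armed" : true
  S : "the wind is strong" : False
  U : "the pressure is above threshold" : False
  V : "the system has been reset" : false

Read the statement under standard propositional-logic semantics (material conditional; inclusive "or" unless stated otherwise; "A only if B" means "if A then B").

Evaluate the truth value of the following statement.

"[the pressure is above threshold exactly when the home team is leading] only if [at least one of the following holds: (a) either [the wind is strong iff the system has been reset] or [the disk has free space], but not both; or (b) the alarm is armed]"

Formalization: (U iff P) -> (((S iff V) xor not Q) or R)

U iff P = False iff False = True
S iff V = False iff False = True
not Q = not False = True
(S iff V) xor not Q = True xor True = False
((S iff V) xor not Q) or R = False or True = True
(U iff P) -> (((S iff V) xor not Q) or R) = True -> True = True

The statement is true.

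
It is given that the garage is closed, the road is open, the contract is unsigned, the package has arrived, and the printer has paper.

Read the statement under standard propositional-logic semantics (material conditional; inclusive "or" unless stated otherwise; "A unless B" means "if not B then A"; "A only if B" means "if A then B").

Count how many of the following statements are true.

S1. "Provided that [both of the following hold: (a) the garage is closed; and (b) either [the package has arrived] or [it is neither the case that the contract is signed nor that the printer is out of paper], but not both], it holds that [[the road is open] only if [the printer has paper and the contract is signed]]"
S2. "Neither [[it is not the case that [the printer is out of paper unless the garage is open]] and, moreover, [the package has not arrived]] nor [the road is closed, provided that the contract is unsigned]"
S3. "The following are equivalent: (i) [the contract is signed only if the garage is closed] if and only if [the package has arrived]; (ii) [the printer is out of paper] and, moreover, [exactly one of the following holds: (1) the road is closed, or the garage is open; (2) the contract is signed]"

Let P = "the garage is closed" (T), S = "the package has arrived" (T), R = "the contract is signed" (F), U = "the printer has paper" (T), Q = "the road is closed" (F).

S1: Formalization: (P ∧ (S ⊕ (R ↓ ¬U))) → (¬Q → (U ∧ R))

¬U = ¬T = F
R ↓ ¬U = F ↓ F = T
S ⊕ (R ↓ ¬U) = T ⊕ T = F
P ∧ (S ⊕ (R ↓ ¬U)) = T ∧ F = F
¬Q = ¬F = T
U ∧ R = T ∧ F = F
¬Q → (U ∧ R) = T → F = F
(P ∧ (S ⊕ (R ↓ ¬U))) → (¬Q → (U ∧ R)) = F → F = T
So S1 is true.

S2: Formalization: (¬(¬U ∨ ¬P) ∧ ¬S) ↓ (¬R → Q)

¬U = ¬T = F
¬P = ¬T = F
¬U ∨ ¬P = F ∨ F = F
¬(¬U ∨ ¬P) = ¬F = T
¬S = ¬T = F
¬(¬U ∨ ¬P) ∧ ¬S = T ∧ F = F
¬R = ¬F = T
¬R → Q = T → F = F
(¬(¬U ∨ ¬P) ∧ ¬S) ↓ (¬R → Q) = F ↓ F = T
Hence S2 is true.

S3: This is ((R → P) ↔ S) ↔ (¬U ∧ ((Q ∨ ¬P) ⊕ R)).

R → P = F → T = T
(R → P) ↔ S = T ↔ T = T
¬U = ¬T = F
¬P = ¬T = F
Q ∨ ¬P = F ∨ F = F
(Q ∨ ¬P) ⊕ R = F ⊕ F = F
¬U ∧ ((Q ∨ ¬P) ⊕ R) = F ∧ F = F
((R → P) ↔ S) ↔ (¬U ∧ ((Q ∨ ¬P) ⊕ R)) = T ↔ F = F
Hence S3 is false.

Count: 2.

2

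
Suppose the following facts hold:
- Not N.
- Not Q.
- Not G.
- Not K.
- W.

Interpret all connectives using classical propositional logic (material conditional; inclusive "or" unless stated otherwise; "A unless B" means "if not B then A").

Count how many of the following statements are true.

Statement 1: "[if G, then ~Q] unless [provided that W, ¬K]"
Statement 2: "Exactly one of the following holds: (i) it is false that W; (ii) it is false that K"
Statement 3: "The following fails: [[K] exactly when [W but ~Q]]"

3

Statement 1: Formalization: (G -> ~Q) | (W -> ~K)

~Q = ~F = T
G -> ~Q = F -> T = T
~K = ~F = T
W -> ~K = T -> T = T
(G -> ~Q) | (W -> ~K) = T | T = T
So Statement 1 is true.

Statement 2: This is ~W xor ~K.

~W = ~T = F
~K = ~F = T
~W xor ~K = F xor T = T
Thus Statement 2 is true.

Statement 3: In symbols: ~(K <-> (W & ~Q))

~Q = ~F = T
W & ~Q = T & T = T
K <-> (W & ~Q) = F <-> T = F
~(K <-> (W & ~Q)) = ~F = T
So Statement 3 is true.

Count: 3.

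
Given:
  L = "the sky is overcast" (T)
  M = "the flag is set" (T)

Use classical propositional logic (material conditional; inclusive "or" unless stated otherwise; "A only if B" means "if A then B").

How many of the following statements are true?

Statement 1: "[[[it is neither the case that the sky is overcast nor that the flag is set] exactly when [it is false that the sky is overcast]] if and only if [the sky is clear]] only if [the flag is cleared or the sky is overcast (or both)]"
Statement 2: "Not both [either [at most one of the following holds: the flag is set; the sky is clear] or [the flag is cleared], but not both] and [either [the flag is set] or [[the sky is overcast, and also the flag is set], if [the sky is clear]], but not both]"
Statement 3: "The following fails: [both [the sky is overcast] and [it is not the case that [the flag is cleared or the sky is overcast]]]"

3

Statement 1: Formalization: (((L nor M) iff not L) iff not L) -> (not M or L)

L nor M = True nor True = False
not L = not True = False
(L nor M) iff not L = False iff False = True
not L = not True = False
((L nor M) iff not L) iff not L = True iff False = False
not M = not True = False
not M or L = False or True = True
(((L nor M) iff not L) iff not L) -> (not M or L) = False -> True = True
Hence Statement 1 is true.

Statement 2: Parsed as ((M nand not L) xor not M) nand (M xor (not L -> (L and M)))

not L = not True = False
M nand not L = True nand False = True
not M = not True = False
(M nand not L) xor not M = True xor False = True
not L = not True = False
L and M = True and True = True
not L -> (L and M) = False -> True = True
M xor (not L -> (L and M)) = True xor True = False
((M nand not L) xor not M) nand (M xor (not L -> (L and M))) = True nand False = True
So Statement 2 is true.

Statement 3: Parsed as not (L and not (not M or L))

not M = not True = False
not M or L = False or True = True
not (not M or L) = not True = False
L and not (not M or L) = True and False = False
not (L and not (not M or L)) = not False = True
Hence Statement 3 is true.

3 of the 3 statements are true (Statement 1, Statement 2, Statement 3).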